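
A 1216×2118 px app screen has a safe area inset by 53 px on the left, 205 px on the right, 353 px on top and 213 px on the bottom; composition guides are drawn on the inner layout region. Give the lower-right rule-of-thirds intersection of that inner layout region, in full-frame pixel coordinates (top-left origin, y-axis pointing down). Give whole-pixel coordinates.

Content width = 1216 − 53 − 205 = 958 px; content height = 2118 − 353 − 213 = 1552 px.
Lower-right is two-thirds across and two-thirds down within the inner layout region.
x = 53 + 2 × 958/3 = 53 + 638.67 ≈ 692
y = 353 + 2 × 1552/3 = 353 + 1034.67 ≈ 1388

(692, 1388)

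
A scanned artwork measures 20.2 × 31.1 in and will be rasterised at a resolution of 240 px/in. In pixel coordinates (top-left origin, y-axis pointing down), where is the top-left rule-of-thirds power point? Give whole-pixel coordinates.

x = 1616 px, y = 2488 px

In pixels the canvas is 20.2 × 240 = 4848 wide and 31.1 × 240 = 7464 tall.
The top-left point is one-third across and one-third down:
x = 1 × 4848/3 ≈ 1616; y = 1 × 7464/3 ≈ 2488.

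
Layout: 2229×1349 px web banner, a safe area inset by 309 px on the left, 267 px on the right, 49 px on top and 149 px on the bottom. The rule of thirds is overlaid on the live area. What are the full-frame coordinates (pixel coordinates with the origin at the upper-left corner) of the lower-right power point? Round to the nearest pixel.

x = 1411 px, y = 816 px

Content width = 2229 − 309 − 267 = 1653 px; content height = 1349 − 49 − 149 = 1151 px.
Lower-right is two-thirds across and two-thirds down within the live area.
x = 309 + 2 × 1653/3 = 309 + 1102.00 ≈ 1411
y = 49 + 2 × 1151/3 = 49 + 767.33 ≈ 816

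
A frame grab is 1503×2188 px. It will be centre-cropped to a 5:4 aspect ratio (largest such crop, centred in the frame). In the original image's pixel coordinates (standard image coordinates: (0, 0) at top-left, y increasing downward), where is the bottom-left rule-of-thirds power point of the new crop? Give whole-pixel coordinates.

x = 501 px, y = 1294 px

1503/2188 < 5/4, so the 5:4 crop keeps the full width 1503 and trims height to 1503 × 4/5 = 1202.40 px.
Top offset = (2188 − 1202.40)/2 = 492.80 px; left offset = 0.
Bottom-left is one-third across and two-thirds down within the crop:
x = 0.00 + 1 × 1503.00/3 ≈ 501; y = 492.80 + 2 × 1202.40/3 ≈ 1294.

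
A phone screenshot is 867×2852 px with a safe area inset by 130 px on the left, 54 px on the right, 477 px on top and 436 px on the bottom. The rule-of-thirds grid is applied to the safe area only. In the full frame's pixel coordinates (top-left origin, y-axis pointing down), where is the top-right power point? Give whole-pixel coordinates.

Content width = 867 − 130 − 54 = 683 px; content height = 2852 − 477 − 436 = 1939 px.
Top-right is two-thirds across and one-third down within the safe area.
x = 130 + 2 × 683/3 = 130 + 455.33 ≈ 585
y = 477 + 1 × 1939/3 = 477 + 646.33 ≈ 1123

x = 585 px, y = 1123 px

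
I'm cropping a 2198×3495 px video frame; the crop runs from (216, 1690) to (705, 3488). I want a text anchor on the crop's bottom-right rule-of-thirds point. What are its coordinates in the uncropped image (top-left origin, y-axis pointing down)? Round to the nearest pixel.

Crop width = 705 − 216 = 489 px; one third is 163.00 px.
Crop height = 3488 − 1690 = 1798 px; one third is 599.33 px.
The bottom-right point is two-thirds across and two-thirds down within the crop:
x = 216 + 2 × 163.00 ≈ 542; y = 1690 + 2 × 599.33 ≈ 2889.

(542, 2889)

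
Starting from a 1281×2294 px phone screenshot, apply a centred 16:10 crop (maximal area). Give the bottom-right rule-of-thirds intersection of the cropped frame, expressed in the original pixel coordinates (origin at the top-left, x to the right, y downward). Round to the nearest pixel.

1281/2294 < 16/10, so the 16:10 crop keeps the full width 1281 and trims height to 1281 × 10/16 = 800.62 px.
Top offset = (2294 − 800.62)/2 = 746.69 px; left offset = 0.
Bottom-right is two-thirds across and two-thirds down within the crop:
x = 0.00 + 2 × 1281.00/3 ≈ 854; y = 746.69 + 2 × 800.62/3 ≈ 1280.

x = 854 px, y = 1280 px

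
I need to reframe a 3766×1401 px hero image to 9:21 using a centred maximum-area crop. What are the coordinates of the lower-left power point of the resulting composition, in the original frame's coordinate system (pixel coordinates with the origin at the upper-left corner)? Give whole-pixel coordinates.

x = 1783 px, y = 934 px

3766/1401 > 9/21, so the 9:21 crop keeps the full height 1401 and trims width to 1401 × 9/21 = 600.43 px.
Left offset = (3766 − 600.43)/2 = 1582.79 px; top offset = 0.
Lower-left is one-third across and two-thirds down within the crop:
x = 1582.79 + 1 × 600.43/3 ≈ 1783; y = 0.00 + 2 × 1401.00/3 ≈ 934.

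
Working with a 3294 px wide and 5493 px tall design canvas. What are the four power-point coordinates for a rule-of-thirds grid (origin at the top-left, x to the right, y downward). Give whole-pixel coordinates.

One third of 3294 is 1098; one third of 5493 is 1831.
Vertical third lines at x = 1098 and x = 2196; horizontal third lines at y = 1831 and y = 3662.

(1098, 1831), (2196, 1831), (1098, 3662), (2196, 3662)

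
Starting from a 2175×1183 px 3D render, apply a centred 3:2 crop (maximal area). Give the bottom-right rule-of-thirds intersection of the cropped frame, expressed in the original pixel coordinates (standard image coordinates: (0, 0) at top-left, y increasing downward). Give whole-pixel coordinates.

2175/1183 > 3/2, so the 3:2 crop keeps the full height 1183 and trims width to 1183 × 3/2 = 1774.50 px.
Left offset = (2175 − 1774.50)/2 = 200.25 px; top offset = 0.
Bottom-right is two-thirds across and two-thirds down within the crop:
x = 200.25 + 2 × 1774.50/3 ≈ 1383; y = 0.00 + 2 × 1183.00/3 ≈ 789.

(1383, 789)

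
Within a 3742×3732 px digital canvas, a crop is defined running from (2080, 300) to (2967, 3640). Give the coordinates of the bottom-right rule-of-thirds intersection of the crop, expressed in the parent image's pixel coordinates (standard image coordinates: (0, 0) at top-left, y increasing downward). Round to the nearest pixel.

Crop width = 2967 − 2080 = 887 px; one third is 295.67 px.
Crop height = 3640 − 300 = 3340 px; one third is 1113.33 px.
The bottom-right point is two-thirds across and two-thirds down within the crop:
x = 2080 + 2 × 295.67 ≈ 2671; y = 300 + 2 × 1113.33 ≈ 2527.

x = 2671 px, y = 2527 px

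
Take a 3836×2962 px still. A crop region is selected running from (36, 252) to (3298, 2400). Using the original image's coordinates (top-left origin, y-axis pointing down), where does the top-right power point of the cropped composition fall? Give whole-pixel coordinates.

x = 2211 px, y = 968 px

Crop width = 3298 − 36 = 3262 px; one third is 1087.33 px.
Crop height = 2400 − 252 = 2148 px; one third is 716.00 px.
The top-right point is two-thirds across and one-third down within the crop:
x = 36 + 2 × 1087.33 ≈ 2211; y = 252 + 1 × 716.00 ≈ 968.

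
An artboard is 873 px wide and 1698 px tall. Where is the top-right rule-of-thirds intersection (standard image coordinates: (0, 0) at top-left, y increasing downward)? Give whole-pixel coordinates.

(582, 566)

The top-right point sits two-thirds of the way across and one-third of the way down.
x = 2 × 873/3 ≈ 582; y = 1 × 1698/3 ≈ 566.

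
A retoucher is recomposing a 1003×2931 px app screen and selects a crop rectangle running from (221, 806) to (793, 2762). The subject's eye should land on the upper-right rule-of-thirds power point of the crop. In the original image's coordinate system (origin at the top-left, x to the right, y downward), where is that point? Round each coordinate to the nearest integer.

(602, 1458)

Crop width = 793 − 221 = 572 px; one third is 190.67 px.
Crop height = 2762 − 806 = 1956 px; one third is 652.00 px.
The upper-right point is two-thirds across and one-third down within the crop:
x = 221 + 2 × 190.67 ≈ 602; y = 806 + 1 × 652.00 ≈ 1458.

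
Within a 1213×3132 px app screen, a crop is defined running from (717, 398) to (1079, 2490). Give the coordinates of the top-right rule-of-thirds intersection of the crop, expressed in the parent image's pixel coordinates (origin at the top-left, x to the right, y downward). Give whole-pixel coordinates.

Crop width = 1079 − 717 = 362 px; one third is 120.67 px.
Crop height = 2490 − 398 = 2092 px; one third is 697.33 px.
The top-right point is two-thirds across and one-third down within the crop:
x = 717 + 2 × 120.67 ≈ 958; y = 398 + 1 × 697.33 ≈ 1095.

x = 958 px, y = 1095 px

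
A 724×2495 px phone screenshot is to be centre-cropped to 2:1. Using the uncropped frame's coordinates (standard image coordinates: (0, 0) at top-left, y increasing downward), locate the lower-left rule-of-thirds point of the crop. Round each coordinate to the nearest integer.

724/2495 < 2/1, so the 2:1 crop keeps the full width 724 and trims height to 724 × 1/2 = 362.00 px.
Top offset = (2495 − 362.00)/2 = 1066.50 px; left offset = 0.
Lower-left is one-third across and two-thirds down within the crop:
x = 0.00 + 1 × 724.00/3 ≈ 241; y = 1066.50 + 2 × 362.00/3 ≈ 1308.

(241, 1308)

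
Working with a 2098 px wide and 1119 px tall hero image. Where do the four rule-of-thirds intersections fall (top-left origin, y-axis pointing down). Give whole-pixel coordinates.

One third of 2098 is 699.33; one third of 1119 is 373.
Vertical third lines at x = 699 and x = 1399; horizontal third lines at y = 373 and y = 746.

(699, 373), (1399, 373), (699, 746), (1399, 746)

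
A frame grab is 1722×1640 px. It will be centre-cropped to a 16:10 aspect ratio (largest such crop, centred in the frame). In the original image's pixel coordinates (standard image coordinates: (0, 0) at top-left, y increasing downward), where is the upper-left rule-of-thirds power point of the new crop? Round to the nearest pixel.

1722/1640 < 16/10, so the 16:10 crop keeps the full width 1722 and trims height to 1722 × 10/16 = 1076.25 px.
Top offset = (1640 − 1076.25)/2 = 281.88 px; left offset = 0.
Upper-left is one-third across and one-third down within the crop:
x = 0.00 + 1 × 1722.00/3 ≈ 574; y = 281.88 + 1 × 1076.25/3 ≈ 641.

(574, 641)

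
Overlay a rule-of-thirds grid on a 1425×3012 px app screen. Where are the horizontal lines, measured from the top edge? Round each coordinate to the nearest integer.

1004 px and 2008 px

3012 / 3 = 1004, so the horizontal lines sit at one and two thirds of 3012.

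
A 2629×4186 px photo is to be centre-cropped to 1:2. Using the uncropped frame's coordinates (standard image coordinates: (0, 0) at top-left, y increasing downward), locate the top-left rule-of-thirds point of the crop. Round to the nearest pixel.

(966, 1395)

2629/4186 > 1/2, so the 1:2 crop keeps the full height 4186 and trims width to 4186 × 1/2 = 2093.00 px.
Left offset = (2629 − 2093.00)/2 = 268.00 px; top offset = 0.
Top-left is one-third across and one-third down within the crop:
x = 268.00 + 1 × 2093.00/3 ≈ 966; y = 0.00 + 1 × 4186.00/3 ≈ 1395.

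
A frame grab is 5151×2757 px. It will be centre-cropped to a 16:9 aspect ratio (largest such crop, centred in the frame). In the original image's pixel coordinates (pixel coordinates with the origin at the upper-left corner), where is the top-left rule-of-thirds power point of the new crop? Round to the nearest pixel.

5151/2757 > 16/9, so the 16:9 crop keeps the full height 2757 and trims width to 2757 × 16/9 = 4901.33 px.
Left offset = (5151 − 4901.33)/2 = 124.83 px; top offset = 0.
Top-left is one-third across and one-third down within the crop:
x = 124.83 + 1 × 4901.33/3 ≈ 1759; y = 0.00 + 1 × 2757.00/3 ≈ 919.

(1759, 919)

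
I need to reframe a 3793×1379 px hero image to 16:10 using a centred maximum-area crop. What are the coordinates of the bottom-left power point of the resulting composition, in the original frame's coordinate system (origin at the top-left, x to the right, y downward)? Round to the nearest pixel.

3793/1379 > 16/10, so the 16:10 crop keeps the full height 1379 and trims width to 1379 × 16/10 = 2206.40 px.
Left offset = (3793 − 2206.40)/2 = 793.30 px; top offset = 0.
Bottom-left is one-third across and two-thirds down within the crop:
x = 793.30 + 1 × 2206.40/3 ≈ 1529; y = 0.00 + 2 × 1379.00/3 ≈ 919.

x = 1529 px, y = 919 px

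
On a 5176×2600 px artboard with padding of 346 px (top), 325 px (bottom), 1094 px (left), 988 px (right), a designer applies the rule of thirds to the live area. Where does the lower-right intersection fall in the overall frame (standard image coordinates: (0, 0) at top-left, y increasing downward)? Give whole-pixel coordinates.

x = 3157 px, y = 1632 px

Content width = 5176 − 1094 − 988 = 3094 px; content height = 2600 − 346 − 325 = 1929 px.
Lower-right is two-thirds across and two-thirds down within the live area.
x = 1094 + 2 × 3094/3 = 1094 + 2062.67 ≈ 3157
y = 346 + 2 × 1929/3 = 346 + 1286.00 ≈ 1632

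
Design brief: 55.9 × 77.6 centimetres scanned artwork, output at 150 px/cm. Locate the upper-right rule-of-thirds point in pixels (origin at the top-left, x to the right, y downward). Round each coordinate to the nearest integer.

In pixels the canvas is 55.9 × 150 = 8385 wide and 77.6 × 150 = 11640 tall.
The upper-right point is two-thirds across and one-third down:
x = 2 × 8385/3 ≈ 5590; y = 1 × 11640/3 ≈ 3880.

(5590, 3880)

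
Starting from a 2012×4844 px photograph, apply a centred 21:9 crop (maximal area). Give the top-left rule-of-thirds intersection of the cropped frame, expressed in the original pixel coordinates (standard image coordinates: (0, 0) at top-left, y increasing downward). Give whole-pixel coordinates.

x = 671 px, y = 2278 px

2012/4844 < 21/9, so the 21:9 crop keeps the full width 2012 and trims height to 2012 × 9/21 = 862.29 px.
Top offset = (4844 − 862.29)/2 = 1990.86 px; left offset = 0.
Top-left is one-third across and one-third down within the crop:
x = 0.00 + 1 × 2012.00/3 ≈ 671; y = 1990.86 + 1 × 862.29/3 ≈ 2278.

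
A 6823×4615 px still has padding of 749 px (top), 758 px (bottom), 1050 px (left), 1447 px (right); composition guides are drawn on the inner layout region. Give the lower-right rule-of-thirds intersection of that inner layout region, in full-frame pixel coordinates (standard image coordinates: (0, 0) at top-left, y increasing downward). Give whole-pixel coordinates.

x = 3934 px, y = 2821 px

Content width = 6823 − 1050 − 1447 = 4326 px; content height = 4615 − 749 − 758 = 3108 px.
Lower-right is two-thirds across and two-thirds down within the inner layout region.
x = 1050 + 2 × 4326/3 = 1050 + 2884.00 ≈ 3934
y = 749 + 2 × 3108/3 = 749 + 2072.00 ≈ 2821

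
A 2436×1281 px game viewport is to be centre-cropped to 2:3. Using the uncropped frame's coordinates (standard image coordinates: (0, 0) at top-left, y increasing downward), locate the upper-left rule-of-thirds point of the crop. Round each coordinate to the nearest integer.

2436/1281 > 2/3, so the 2:3 crop keeps the full height 1281 and trims width to 1281 × 2/3 = 854.00 px.
Left offset = (2436 − 854.00)/2 = 791.00 px; top offset = 0.
Upper-left is one-third across and one-third down within the crop:
x = 791.00 + 1 × 854.00/3 ≈ 1076; y = 0.00 + 1 × 1281.00/3 ≈ 427.

(1076, 427)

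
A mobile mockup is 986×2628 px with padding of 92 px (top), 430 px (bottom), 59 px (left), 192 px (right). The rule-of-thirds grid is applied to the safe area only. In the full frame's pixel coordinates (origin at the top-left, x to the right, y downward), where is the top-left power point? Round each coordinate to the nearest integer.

x = 304 px, y = 794 px

Content width = 986 − 59 − 192 = 735 px; content height = 2628 − 92 − 430 = 2106 px.
Top-left is one-third across and one-third down within the safe area.
x = 59 + 1 × 735/3 = 59 + 245.00 ≈ 304
y = 92 + 1 × 2106/3 = 92 + 702.00 ≈ 794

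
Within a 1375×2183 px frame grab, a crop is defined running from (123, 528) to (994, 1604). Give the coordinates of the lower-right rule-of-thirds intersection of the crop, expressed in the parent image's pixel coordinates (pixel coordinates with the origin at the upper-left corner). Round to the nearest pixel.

Crop width = 994 − 123 = 871 px; one third is 290.33 px.
Crop height = 1604 − 528 = 1076 px; one third is 358.67 px.
The lower-right point is two-thirds across and two-thirds down within the crop:
x = 123 + 2 × 290.33 ≈ 704; y = 528 + 2 × 358.67 ≈ 1245.

(704, 1245)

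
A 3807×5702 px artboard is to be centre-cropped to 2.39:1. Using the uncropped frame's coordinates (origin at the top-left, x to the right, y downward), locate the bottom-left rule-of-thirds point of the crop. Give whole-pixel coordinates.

3807/5702 < 2.39/1, so the 2.39:1 crop keeps the full width 3807 and trims height to 3807 × 1/2.39 = 1592.89 px.
Top offset = (5702 − 1592.89)/2 = 2054.56 px; left offset = 0.
Bottom-left is one-third across and two-thirds down within the crop:
x = 0.00 + 1 × 3807.00/3 ≈ 1269; y = 2054.56 + 2 × 1592.89/3 ≈ 3116.

x = 1269 px, y = 3116 px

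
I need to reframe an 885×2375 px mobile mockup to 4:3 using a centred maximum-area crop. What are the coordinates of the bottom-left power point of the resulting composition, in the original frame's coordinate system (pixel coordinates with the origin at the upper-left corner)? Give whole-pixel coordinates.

885/2375 < 4/3, so the 4:3 crop keeps the full width 885 and trims height to 885 × 3/4 = 663.75 px.
Top offset = (2375 − 663.75)/2 = 855.62 px; left offset = 0.
Bottom-left is one-third across and two-thirds down within the crop:
x = 0.00 + 1 × 885.00/3 ≈ 295; y = 855.62 + 2 × 663.75/3 ≈ 1298.

(295, 1298)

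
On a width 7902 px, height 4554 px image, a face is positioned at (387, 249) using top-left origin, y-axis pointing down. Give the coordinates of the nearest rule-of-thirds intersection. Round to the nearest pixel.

(2634, 1518)

Third lines: x ∈ {2634, 5268}, y ∈ {1518, 3036}.
387 is closer to x = 2634; 249 is closer to y = 1518.
So the nearest intersection is the upper-left power point.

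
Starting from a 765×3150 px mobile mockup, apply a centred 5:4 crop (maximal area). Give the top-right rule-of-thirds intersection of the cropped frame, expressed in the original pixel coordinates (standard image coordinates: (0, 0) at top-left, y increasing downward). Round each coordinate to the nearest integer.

(510, 1473)

765/3150 < 5/4, so the 5:4 crop keeps the full width 765 and trims height to 765 × 4/5 = 612.00 px.
Top offset = (3150 − 612.00)/2 = 1269.00 px; left offset = 0.
Top-right is two-thirds across and one-third down within the crop:
x = 0.00 + 2 × 765.00/3 ≈ 510; y = 1269.00 + 1 × 612.00/3 ≈ 1473.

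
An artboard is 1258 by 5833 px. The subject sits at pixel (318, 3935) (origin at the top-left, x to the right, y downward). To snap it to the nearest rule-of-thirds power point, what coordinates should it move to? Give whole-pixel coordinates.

(419, 3889)

Third lines: x ∈ {419, 839}, y ∈ {1944, 3889}.
318 is closer to x = 419; 3935 is closer to y = 3889.
So the nearest intersection is the lower-left power point.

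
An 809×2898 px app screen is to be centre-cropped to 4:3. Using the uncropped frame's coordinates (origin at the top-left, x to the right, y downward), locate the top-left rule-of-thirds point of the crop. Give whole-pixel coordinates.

809/2898 < 4/3, so the 4:3 crop keeps the full width 809 and trims height to 809 × 3/4 = 606.75 px.
Top offset = (2898 − 606.75)/2 = 1145.62 px; left offset = 0.
Top-left is one-third across and one-third down within the crop:
x = 0.00 + 1 × 809.00/3 ≈ 270; y = 1145.62 + 1 × 606.75/3 ≈ 1348.

x = 270 px, y = 1348 px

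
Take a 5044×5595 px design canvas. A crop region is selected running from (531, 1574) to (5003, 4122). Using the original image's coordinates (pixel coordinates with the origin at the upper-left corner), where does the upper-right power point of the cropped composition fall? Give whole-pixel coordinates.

Crop width = 5003 − 531 = 4472 px; one third is 1490.67 px.
Crop height = 4122 − 1574 = 2548 px; one third is 849.33 px.
The upper-right point is two-thirds across and one-third down within the crop:
x = 531 + 2 × 1490.67 ≈ 3512; y = 1574 + 1 × 849.33 ≈ 2423.

(3512, 2423)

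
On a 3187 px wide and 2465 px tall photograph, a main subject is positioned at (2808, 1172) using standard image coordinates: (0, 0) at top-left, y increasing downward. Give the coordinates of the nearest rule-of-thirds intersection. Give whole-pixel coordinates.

Third lines: x ∈ {1062, 2125}, y ∈ {822, 1643}.
2808 is closer to x = 2125; 1172 is closer to y = 822.
So the nearest intersection is the upper-right power point.

(2125, 822)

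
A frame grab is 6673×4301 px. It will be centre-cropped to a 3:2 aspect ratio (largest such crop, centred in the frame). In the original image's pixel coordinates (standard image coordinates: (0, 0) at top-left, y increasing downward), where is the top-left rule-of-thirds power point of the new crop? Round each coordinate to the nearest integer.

6673/4301 > 3/2, so the 3:2 crop keeps the full height 4301 and trims width to 4301 × 3/2 = 6451.50 px.
Left offset = (6673 − 6451.50)/2 = 110.75 px; top offset = 0.
Top-left is one-third across and one-third down within the crop:
x = 110.75 + 1 × 6451.50/3 ≈ 2261; y = 0.00 + 1 × 4301.00/3 ≈ 1434.

(2261, 1434)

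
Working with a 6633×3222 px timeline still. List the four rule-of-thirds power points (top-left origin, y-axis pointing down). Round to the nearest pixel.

One third of 6633 is 2211; one third of 3222 is 1074.
Vertical third lines at x = 2211 and x = 4422; horizontal third lines at y = 1074 and y = 2148.

(2211, 1074), (4422, 1074), (2211, 2148), (4422, 2148)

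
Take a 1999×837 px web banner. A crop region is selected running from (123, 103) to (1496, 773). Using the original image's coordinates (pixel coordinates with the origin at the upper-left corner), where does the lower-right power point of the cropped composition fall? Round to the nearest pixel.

Crop width = 1496 − 123 = 1373 px; one third is 457.67 px.
Crop height = 773 − 103 = 670 px; one third is 223.33 px.
The lower-right point is two-thirds across and two-thirds down within the crop:
x = 123 + 2 × 457.67 ≈ 1038; y = 103 + 2 × 223.33 ≈ 550.

x = 1038 px, y = 550 px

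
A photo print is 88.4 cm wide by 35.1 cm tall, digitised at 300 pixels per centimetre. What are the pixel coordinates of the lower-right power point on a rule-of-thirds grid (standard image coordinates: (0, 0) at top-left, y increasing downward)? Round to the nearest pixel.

(17680, 7020)

In pixels the canvas is 88.4 × 300 = 26520 wide and 35.1 × 300 = 10530 tall.
The lower-right point is two-thirds across and two-thirds down:
x = 2 × 26520/3 ≈ 17680; y = 2 × 10530/3 ≈ 7020.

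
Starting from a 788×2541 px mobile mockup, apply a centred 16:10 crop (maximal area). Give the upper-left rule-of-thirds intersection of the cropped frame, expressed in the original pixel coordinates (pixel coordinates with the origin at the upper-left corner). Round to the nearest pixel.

x = 263 px, y = 1188 px

788/2541 < 16/10, so the 16:10 crop keeps the full width 788 and trims height to 788 × 10/16 = 492.50 px.
Top offset = (2541 − 492.50)/2 = 1024.25 px; left offset = 0.
Upper-left is one-third across and one-third down within the crop:
x = 0.00 + 1 × 788.00/3 ≈ 263; y = 1024.25 + 1 × 492.50/3 ≈ 1188.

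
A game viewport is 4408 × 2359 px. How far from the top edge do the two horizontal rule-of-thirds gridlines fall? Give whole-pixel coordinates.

786 px and 1573 px

2359 / 3 = 786.33, so the horizontal lines sit at one and two thirds of 2359.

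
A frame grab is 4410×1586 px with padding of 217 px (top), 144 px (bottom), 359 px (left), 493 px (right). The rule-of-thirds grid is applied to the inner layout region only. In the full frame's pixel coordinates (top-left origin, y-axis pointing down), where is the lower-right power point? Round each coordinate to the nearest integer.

x = 2731 px, y = 1034 px

Content width = 4410 − 359 − 493 = 3558 px; content height = 1586 − 217 − 144 = 1225 px.
Lower-right is two-thirds across and two-thirds down within the inner layout region.
x = 359 + 2 × 3558/3 = 359 + 2372.00 ≈ 2731
y = 217 + 2 × 1225/3 = 217 + 816.67 ≈ 1034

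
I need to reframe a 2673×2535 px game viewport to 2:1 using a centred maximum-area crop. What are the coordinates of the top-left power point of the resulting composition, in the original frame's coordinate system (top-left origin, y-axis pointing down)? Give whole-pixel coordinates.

(891, 1045)

2673/2535 < 2/1, so the 2:1 crop keeps the full width 2673 and trims height to 2673 × 1/2 = 1336.50 px.
Top offset = (2535 − 1336.50)/2 = 599.25 px; left offset = 0.
Top-left is one-third across and one-third down within the crop:
x = 0.00 + 1 × 2673.00/3 ≈ 891; y = 599.25 + 1 × 1336.50/3 ≈ 1045.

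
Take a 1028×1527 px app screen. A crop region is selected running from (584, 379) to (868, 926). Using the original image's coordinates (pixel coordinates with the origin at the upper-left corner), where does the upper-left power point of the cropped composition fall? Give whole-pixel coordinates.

Crop width = 868 − 584 = 284 px; one third is 94.67 px.
Crop height = 926 − 379 = 547 px; one third is 182.33 px.
The upper-left point is one-third across and one-third down within the crop:
x = 584 + 1 × 94.67 ≈ 679; y = 379 + 1 × 182.33 ≈ 561.

(679, 561)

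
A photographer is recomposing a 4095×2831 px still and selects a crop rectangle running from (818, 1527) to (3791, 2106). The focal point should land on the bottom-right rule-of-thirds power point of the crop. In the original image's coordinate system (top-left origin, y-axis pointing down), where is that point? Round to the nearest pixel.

x = 2800 px, y = 1913 px

Crop width = 3791 − 818 = 2973 px; one third is 991.00 px.
Crop height = 2106 − 1527 = 579 px; one third is 193.00 px.
The bottom-right point is two-thirds across and two-thirds down within the crop:
x = 818 + 2 × 991.00 ≈ 2800; y = 1527 + 2 × 193.00 ≈ 1913.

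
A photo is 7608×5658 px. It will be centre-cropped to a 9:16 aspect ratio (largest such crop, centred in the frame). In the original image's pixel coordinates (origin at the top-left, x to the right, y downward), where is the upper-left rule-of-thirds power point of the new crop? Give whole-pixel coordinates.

7608/5658 > 9/16, so the 9:16 crop keeps the full height 5658 and trims width to 5658 × 9/16 = 3182.62 px.
Left offset = (7608 − 3182.62)/2 = 2212.69 px; top offset = 0.
Upper-left is one-third across and one-third down within the crop:
x = 2212.69 + 1 × 3182.62/3 ≈ 3274; y = 0.00 + 1 × 5658.00/3 ≈ 1886.

(3274, 1886)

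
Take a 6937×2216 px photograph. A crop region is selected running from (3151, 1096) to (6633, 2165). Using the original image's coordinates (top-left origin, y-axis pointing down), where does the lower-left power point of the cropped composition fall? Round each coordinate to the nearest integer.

(4312, 1809)

Crop width = 6633 − 3151 = 3482 px; one third is 1160.67 px.
Crop height = 2165 − 1096 = 1069 px; one third is 356.33 px.
The lower-left point is one-third across and two-thirds down within the crop:
x = 3151 + 1 × 1160.67 ≈ 4312; y = 1096 + 2 × 356.33 ≈ 1809.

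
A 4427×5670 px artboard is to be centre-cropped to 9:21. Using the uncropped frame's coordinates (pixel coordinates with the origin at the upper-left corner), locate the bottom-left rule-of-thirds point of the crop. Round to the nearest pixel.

4427/5670 > 9/21, so the 9:21 crop keeps the full height 5670 and trims width to 5670 × 9/21 = 2430.00 px.
Left offset = (4427 − 2430.00)/2 = 998.50 px; top offset = 0.
Bottom-left is one-third across and two-thirds down within the crop:
x = 998.50 + 1 × 2430.00/3 ≈ 1809; y = 0.00 + 2 × 5670.00/3 ≈ 3780.

(1809, 3780)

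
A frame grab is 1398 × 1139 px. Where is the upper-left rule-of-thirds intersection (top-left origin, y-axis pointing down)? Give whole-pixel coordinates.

(466, 380)

The upper-left point sits one-third of the way across and one-third of the way down.
x = 1 × 1398/3 ≈ 466; y = 1 × 1139/3 ≈ 380.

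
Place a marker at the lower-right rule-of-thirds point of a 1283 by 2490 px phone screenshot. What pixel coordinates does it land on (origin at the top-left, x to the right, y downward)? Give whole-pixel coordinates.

The lower-right point sits two-thirds of the way across and two-thirds of the way down.
x = 2 × 1283/3 ≈ 855; y = 2 × 2490/3 ≈ 1660.

(855, 1660)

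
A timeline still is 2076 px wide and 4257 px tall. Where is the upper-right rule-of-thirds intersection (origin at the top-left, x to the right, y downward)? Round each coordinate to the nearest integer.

x = 1384 px, y = 1419 px

The upper-right point sits two-thirds of the way across and one-third of the way down.
x = 2 × 2076/3 ≈ 1384; y = 1 × 4257/3 ≈ 1419.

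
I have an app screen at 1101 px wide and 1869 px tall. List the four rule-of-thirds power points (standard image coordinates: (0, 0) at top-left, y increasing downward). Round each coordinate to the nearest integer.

(367, 623), (734, 623), (367, 1246), (734, 1246)

One third of 1101 is 367; one third of 1869 is 623.
Vertical third lines at x = 367 and x = 734; horizontal third lines at y = 623 and y = 1246.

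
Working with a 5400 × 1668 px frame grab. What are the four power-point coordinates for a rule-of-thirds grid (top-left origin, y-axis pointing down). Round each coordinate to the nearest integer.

(1800, 556), (3600, 556), (1800, 1112), (3600, 1112)

One third of 5400 is 1800; one third of 1668 is 556.
Vertical third lines at x = 1800 and x = 3600; horizontal third lines at y = 556 and y = 1112.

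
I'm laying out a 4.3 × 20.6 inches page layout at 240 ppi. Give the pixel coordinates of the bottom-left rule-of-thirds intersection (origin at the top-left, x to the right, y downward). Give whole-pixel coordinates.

x = 344 px, y = 3296 px

In pixels the canvas is 4.3 × 240 = 1032 wide and 20.6 × 240 = 4944 tall.
The bottom-left point is one-third across and two-thirds down:
x = 1 × 1032/3 ≈ 344; y = 2 × 4944/3 ≈ 3296.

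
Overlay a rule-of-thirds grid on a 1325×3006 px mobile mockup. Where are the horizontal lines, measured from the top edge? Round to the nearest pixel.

3006 / 3 = 1002, so the horizontal lines sit at one and two thirds of 3006.

y = 1002 px and y = 2004 px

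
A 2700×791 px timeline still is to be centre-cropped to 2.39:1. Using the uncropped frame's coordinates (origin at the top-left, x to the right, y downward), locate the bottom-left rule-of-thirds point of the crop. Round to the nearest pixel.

(1035, 527)

2700/791 > 2.39/1, so the 2.39:1 crop keeps the full height 791 and trims width to 791 × 2.39/1 = 1890.49 px.
Left offset = (2700 − 1890.49)/2 = 404.75 px; top offset = 0.
Bottom-left is one-third across and two-thirds down within the crop:
x = 404.75 + 1 × 1890.49/3 ≈ 1035; y = 0.00 + 2 × 791.00/3 ≈ 527.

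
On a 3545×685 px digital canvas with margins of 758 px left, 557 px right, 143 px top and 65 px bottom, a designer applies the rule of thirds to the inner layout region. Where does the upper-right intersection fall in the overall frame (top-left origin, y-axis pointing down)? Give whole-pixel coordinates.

Content width = 3545 − 758 − 557 = 2230 px; content height = 685 − 143 − 65 = 477 px.
Upper-right is two-thirds across and one-third down within the inner layout region.
x = 758 + 2 × 2230/3 = 758 + 1486.67 ≈ 2245
y = 143 + 1 × 477/3 = 143 + 159.00 ≈ 302

(2245, 302)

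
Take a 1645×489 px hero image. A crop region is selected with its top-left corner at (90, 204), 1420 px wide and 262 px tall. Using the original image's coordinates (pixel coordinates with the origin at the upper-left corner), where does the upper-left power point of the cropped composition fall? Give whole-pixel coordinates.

One third of the crop width 1420 is 473.33 px.
One third of the crop height 262 is 87.33 px.
The upper-left point is one-third across and one-third down within the crop:
x = 90 + 1 × 473.33 ≈ 563; y = 204 + 1 × 87.33 ≈ 291.

x = 563 px, y = 291 px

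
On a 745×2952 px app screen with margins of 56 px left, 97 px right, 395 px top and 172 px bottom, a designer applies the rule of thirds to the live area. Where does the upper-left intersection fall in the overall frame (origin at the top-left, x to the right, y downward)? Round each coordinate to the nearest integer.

(253, 1190)

Content width = 745 − 56 − 97 = 592 px; content height = 2952 − 395 − 172 = 2385 px.
Upper-left is one-third across and one-third down within the live area.
x = 56 + 1 × 592/3 = 56 + 197.33 ≈ 253
y = 395 + 1 × 2385/3 = 395 + 795.00 ≈ 1190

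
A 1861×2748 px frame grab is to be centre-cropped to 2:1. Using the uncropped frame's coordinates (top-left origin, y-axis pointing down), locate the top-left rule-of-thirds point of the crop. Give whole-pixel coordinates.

(620, 1219)

1861/2748 < 2/1, so the 2:1 crop keeps the full width 1861 and trims height to 1861 × 1/2 = 930.50 px.
Top offset = (2748 − 930.50)/2 = 908.75 px; left offset = 0.
Top-left is one-third across and one-third down within the crop:
x = 0.00 + 1 × 1861.00/3 ≈ 620; y = 908.75 + 1 × 930.50/3 ≈ 1219.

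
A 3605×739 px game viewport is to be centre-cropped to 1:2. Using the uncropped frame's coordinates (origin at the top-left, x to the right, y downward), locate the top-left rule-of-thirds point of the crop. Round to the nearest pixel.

3605/739 > 1/2, so the 1:2 crop keeps the full height 739 and trims width to 739 × 1/2 = 369.50 px.
Left offset = (3605 − 369.50)/2 = 1617.75 px; top offset = 0.
Top-left is one-third across and one-third down within the crop:
x = 1617.75 + 1 × 369.50/3 ≈ 1741; y = 0.00 + 1 × 739.00/3 ≈ 246.

(1741, 246)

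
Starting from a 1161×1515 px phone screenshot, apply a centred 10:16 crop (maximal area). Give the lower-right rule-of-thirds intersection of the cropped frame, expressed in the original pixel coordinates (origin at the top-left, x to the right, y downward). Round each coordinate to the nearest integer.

(738, 1010)

1161/1515 > 10/16, so the 10:16 crop keeps the full height 1515 and trims width to 1515 × 10/16 = 946.88 px.
Left offset = (1161 − 946.88)/2 = 107.06 px; top offset = 0.
Lower-right is two-thirds across and two-thirds down within the crop:
x = 107.06 + 2 × 946.88/3 ≈ 738; y = 0.00 + 2 × 1515.00/3 ≈ 1010.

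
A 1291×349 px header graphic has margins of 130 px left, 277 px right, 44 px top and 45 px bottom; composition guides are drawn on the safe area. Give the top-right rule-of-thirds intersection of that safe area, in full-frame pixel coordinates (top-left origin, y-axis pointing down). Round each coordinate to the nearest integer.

Content width = 1291 − 130 − 277 = 884 px; content height = 349 − 44 − 45 = 260 px.
Top-right is two-thirds across and one-third down within the safe area.
x = 130 + 2 × 884/3 = 130 + 589.33 ≈ 719
y = 44 + 1 × 260/3 = 44 + 86.67 ≈ 131

(719, 131)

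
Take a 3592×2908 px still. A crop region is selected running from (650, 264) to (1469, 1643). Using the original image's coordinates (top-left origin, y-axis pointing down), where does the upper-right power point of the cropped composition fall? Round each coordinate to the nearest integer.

Crop width = 1469 − 650 = 819 px; one third is 273.00 px.
Crop height = 1643 − 264 = 1379 px; one third is 459.67 px.
The upper-right point is two-thirds across and one-third down within the crop:
x = 650 + 2 × 273.00 ≈ 1196; y = 264 + 1 × 459.67 ≈ 724.

(1196, 724)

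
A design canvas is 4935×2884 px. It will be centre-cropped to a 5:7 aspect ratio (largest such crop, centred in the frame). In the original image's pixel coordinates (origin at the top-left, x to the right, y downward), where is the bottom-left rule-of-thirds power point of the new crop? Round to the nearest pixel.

4935/2884 > 5/7, so the 5:7 crop keeps the full height 2884 and trims width to 2884 × 5/7 = 2060.00 px.
Left offset = (4935 − 2060.00)/2 = 1437.50 px; top offset = 0.
Bottom-left is one-third across and two-thirds down within the crop:
x = 1437.50 + 1 × 2060.00/3 ≈ 2124; y = 0.00 + 2 × 2884.00/3 ≈ 1923.

(2124, 1923)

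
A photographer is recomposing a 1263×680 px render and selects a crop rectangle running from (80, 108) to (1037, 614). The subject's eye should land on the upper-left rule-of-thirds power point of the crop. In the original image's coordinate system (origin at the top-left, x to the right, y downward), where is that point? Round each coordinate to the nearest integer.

Crop width = 1037 − 80 = 957 px; one third is 319.00 px.
Crop height = 614 − 108 = 506 px; one third is 168.67 px.
The upper-left point is one-third across and one-third down within the crop:
x = 80 + 1 × 319.00 ≈ 399; y = 108 + 1 × 168.67 ≈ 277.

(399, 277)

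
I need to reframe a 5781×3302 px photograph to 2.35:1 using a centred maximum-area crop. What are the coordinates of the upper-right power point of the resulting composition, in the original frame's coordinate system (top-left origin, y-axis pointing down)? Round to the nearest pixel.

5781/3302 < 2.35/1, so the 2.35:1 crop keeps the full width 5781 and trims height to 5781 × 1/2.35 = 2460.00 px.
Top offset = (3302 − 2460.00)/2 = 421.00 px; left offset = 0.
Upper-right is two-thirds across and one-third down within the crop:
x = 0.00 + 2 × 5781.00/3 ≈ 3854; y = 421.00 + 1 × 2460.00/3 ≈ 1241.

x = 3854 px, y = 1241 px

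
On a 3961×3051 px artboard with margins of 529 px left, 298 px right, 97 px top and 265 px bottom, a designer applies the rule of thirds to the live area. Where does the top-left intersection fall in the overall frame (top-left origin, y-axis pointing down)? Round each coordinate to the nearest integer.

Content width = 3961 − 529 − 298 = 3134 px; content height = 3051 − 97 − 265 = 2689 px.
Top-left is one-third across and one-third down within the live area.
x = 529 + 1 × 3134/3 = 529 + 1044.67 ≈ 1574
y = 97 + 1 × 2689/3 = 97 + 896.33 ≈ 993

x = 1574 px, y = 993 px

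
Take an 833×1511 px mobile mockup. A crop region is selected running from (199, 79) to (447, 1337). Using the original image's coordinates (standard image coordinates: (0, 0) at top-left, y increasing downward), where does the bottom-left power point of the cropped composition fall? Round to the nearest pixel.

Crop width = 447 − 199 = 248 px; one third is 82.67 px.
Crop height = 1337 − 79 = 1258 px; one third is 419.33 px.
The bottom-left point is one-third across and two-thirds down within the crop:
x = 199 + 1 × 82.67 ≈ 282; y = 79 + 2 × 419.33 ≈ 918.

(282, 918)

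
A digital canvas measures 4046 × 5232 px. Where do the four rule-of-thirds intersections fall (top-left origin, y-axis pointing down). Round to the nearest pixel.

(1349, 1744), (2697, 1744), (1349, 3488), (2697, 3488)

One third of 4046 is 1348.67; one third of 5232 is 1744.
Vertical third lines at x = 1349 and x = 2697; horizontal third lines at y = 1744 and y = 3488.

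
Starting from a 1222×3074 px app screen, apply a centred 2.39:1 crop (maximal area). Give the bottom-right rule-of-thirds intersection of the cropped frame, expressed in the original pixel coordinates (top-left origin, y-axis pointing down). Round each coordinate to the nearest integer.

(815, 1622)

1222/3074 < 2.39/1, so the 2.39:1 crop keeps the full width 1222 and trims height to 1222 × 1/2.39 = 511.30 px.
Top offset = (3074 − 511.30)/2 = 1281.35 px; left offset = 0.
Bottom-right is two-thirds across and two-thirds down within the crop:
x = 0.00 + 2 × 1222.00/3 ≈ 815; y = 1281.35 + 2 × 511.30/3 ≈ 1622.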